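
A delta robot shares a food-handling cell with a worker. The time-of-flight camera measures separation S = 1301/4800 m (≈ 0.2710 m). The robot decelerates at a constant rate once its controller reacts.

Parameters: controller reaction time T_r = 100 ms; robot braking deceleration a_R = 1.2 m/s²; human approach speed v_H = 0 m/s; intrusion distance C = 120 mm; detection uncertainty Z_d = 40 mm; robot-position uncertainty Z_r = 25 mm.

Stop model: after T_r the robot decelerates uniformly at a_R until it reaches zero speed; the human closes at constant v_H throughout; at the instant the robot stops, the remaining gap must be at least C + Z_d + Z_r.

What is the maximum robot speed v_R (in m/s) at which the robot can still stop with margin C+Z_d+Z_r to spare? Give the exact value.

v_R_max = 7/20 m/s = 0.3500 m/s

collect terms ⇒ (5/12)·v_R² + (1/10)·v_R + (-413/4800) = 0
  disc = (1/10)² − 4·(5/12)·(-413/4800) = 2209/14400 ; √disc = 47/120
  v_R = (−(1/10) + 47/120) / (2·(5/12)) = 7/20 m/s
check:
braking lasts T_s = (7/20)/(6/5) = 0.2917 s
robot covers v_R·T_r = 0.3500·0.1000 = 0.0350 m before braking
robot under decel: 0.3500²/(2·1.2000) = 0.0510 m
human closes 0.0000·0.3917 = 0.0000 m
C+Z_d+Z_r = 0.1200+0.0400+0.0250 = 0.1850 m
sum ≈ 0.0350+0.0510+0.0000+0.1850 ≈ 0.2710 m = S ✓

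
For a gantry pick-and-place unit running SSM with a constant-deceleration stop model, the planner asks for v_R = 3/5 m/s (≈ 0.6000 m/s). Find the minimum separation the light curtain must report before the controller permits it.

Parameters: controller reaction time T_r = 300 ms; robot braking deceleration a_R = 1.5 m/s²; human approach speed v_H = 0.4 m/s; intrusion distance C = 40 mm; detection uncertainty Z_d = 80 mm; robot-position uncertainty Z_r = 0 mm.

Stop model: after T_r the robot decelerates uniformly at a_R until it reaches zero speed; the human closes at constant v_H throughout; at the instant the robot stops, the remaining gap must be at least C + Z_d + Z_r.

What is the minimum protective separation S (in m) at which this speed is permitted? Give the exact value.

S_min = 7/10 m = 0.7000 m

stop time T_s = (3/5)/(3/2) = 0.4000 s
robot in T_r: 0.6000·0.3000 = 0.1800 m
robot under decel: 0.6000²/(2·1.5000) = 0.1200 m
person approaches 0.4000·(0.3000+0.4000) = 0.2800 m
residual clearance needed = 0.0400+0.0800+0.0000 = 0.1200 m
S_min ≈ 0.1800+0.1200+0.2800+0.1200  ⇒  S_min = 7/10 m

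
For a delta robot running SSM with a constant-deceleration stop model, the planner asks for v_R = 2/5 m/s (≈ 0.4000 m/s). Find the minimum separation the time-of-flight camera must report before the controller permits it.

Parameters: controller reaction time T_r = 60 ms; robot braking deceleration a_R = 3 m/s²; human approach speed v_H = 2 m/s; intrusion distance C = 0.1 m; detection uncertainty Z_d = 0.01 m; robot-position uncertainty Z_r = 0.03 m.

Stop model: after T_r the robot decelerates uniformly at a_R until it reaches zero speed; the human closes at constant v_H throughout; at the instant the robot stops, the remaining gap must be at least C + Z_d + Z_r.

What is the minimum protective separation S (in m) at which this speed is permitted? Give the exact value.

braking lasts T_s = (2/5)/3 = 0.1333 s
reaction-phase robot travel = 0.4000·0.0600 = 0.0240 m
robot under decel: 0.4000²/(2·3.0000) = 0.0267 m
human over T_r+T_s: 2.0000·(0.0600+0.1333) = 0.3867 m
C+Z_d+Z_r = 0.1000+0.0100+0.0300 = 0.1400 m
S_min ≈ 0.0240+0.0267+0.3867+0.1400  ⇒  S_min = 433/750 m

S_min = 433/750 m = 0.5773 m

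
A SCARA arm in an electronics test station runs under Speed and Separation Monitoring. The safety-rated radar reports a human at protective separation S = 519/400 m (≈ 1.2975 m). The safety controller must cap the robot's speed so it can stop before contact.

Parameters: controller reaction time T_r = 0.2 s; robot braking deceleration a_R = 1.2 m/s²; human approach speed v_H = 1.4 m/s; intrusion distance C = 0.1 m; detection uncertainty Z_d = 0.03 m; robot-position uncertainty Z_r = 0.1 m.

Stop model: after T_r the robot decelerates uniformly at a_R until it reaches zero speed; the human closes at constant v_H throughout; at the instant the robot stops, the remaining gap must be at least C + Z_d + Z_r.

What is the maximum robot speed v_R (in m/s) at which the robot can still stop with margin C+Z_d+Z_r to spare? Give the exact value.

v_R_max = 1/2 m/s = 0.5000 m/s

collect terms ⇒ (5/12)·v_R² + (41/30)·v_R + (-63/80) = 0
  disc = (41/30)² − 4·(5/12)·(-63/80) = 11449/3600 ; √disc = 107/60
  v_R = (−(41/30) + 107/60) / (2·(5/12)) = 1/2 m/s
check:
stop time T_s = (1/2)/(6/5) = 0.4167 s
robot covers v_R·T_r = 0.5000·0.2000 = 0.1000 m before braking
braking distance = 0.5000²/(2·1.2000) = 0.1042 m
person approaches 1.4000·(0.2000+0.4167) = 0.8633 m
residual clearance needed = 0.1000+0.0300+0.1000 = 0.2300 m
sum ≈ 0.1000+0.1042+0.8633+0.2300 ≈ 1.2975 m = S ✓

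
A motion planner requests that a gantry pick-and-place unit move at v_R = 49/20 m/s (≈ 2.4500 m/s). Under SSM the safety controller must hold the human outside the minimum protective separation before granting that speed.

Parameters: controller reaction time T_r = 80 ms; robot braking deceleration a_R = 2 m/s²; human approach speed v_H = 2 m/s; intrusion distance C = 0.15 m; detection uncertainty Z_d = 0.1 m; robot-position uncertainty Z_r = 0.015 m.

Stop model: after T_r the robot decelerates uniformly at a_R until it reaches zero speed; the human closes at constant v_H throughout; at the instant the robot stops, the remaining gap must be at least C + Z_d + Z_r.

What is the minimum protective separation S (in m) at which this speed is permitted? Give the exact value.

S_min = 36573/8000 m = 4.5716 m

braking lasts T_s = (49/20)/2 = 1.2250 s
robot covers v_R·T_r = 2.4500·0.0800 = 0.1960 m before braking
robot under decel: 2.4500²/(2·2.0000) = 1.5006 m
human over T_r+T_s: 2.0000·(0.0800+1.2250) = 2.6100 m
residual clearance needed = 0.1500+0.1000+0.0150 = 0.2650 m
S_min ≈ 0.1960+1.5006+2.6100+0.2650  ⇒  S_min = 36573/8000 m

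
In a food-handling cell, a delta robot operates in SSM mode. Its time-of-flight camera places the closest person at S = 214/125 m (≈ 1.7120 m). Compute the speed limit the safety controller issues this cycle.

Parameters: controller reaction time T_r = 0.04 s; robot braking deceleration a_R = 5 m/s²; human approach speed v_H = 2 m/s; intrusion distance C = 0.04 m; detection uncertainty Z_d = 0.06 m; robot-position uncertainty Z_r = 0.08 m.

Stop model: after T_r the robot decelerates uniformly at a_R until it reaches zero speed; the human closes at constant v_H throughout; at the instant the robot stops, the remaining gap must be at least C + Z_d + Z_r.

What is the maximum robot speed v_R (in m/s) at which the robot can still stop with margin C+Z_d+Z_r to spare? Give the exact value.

at the boundary: (1/10)·v² + (11/25)·v + (-363/250) = 0
  disc = (11/25)² − 4·(1/10)·(-363/250) = 484/625 ; √disc = 22/25
  v_R = (−(11/25) + 22/25) / (2·(1/10)) = 11/5 m/s
check:
stop time T_s = (11/5)/5 = 0.4400 s
robot in T_r: 2.2000·0.0400 = 0.0880 m
braking distance = 2.2000²/(2·5.0000) = 0.4840 m
human over T_r+T_s: 2.0000·(0.0400+0.4400) = 0.9600 m
residual clearance needed = 0.0400+0.0600+0.0800 = 0.1800 m
sum ≈ 0.0880+0.4840+0.9600+0.1800 ≈ 1.7120 m = S ✓

v_R_max = 11/5 m/s = 2.2000 m/s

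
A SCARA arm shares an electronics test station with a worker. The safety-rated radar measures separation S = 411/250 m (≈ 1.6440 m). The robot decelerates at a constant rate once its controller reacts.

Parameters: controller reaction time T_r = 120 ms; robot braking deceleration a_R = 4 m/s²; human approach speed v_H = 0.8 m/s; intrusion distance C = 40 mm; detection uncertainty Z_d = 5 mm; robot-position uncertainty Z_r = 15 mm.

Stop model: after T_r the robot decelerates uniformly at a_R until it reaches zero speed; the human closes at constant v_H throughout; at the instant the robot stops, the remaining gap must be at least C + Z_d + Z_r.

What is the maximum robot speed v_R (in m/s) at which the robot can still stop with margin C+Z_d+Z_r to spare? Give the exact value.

at the boundary: (1/8)·v² + (8/25)·v + (-186/125) = 0
  disc = (8/25)² − 4·(1/8)·(-186/125) = 529/625 ; √disc = 23/25
  v_R = (−(8/25) + 23/25) / (2·(1/8)) = 12/5 m/s
check:
stop time T_s = (12/5)/4 = 0.6000 s
reaction-phase robot travel = 2.4000·0.1200 = 0.2880 m
robot covers 2.4000·0.6000 − ½·4.0000·0.6000² = 0.7200 m while stopping
person approaches 0.8000·(0.1200+0.6000) = 0.5760 m
margins: 0.0400+0.0050+0.0150 = 0.0600 m
sum ≈ 0.2880+0.7200+0.5760+0.0600 ≈ 1.6440 m = S ✓

v_R_max = 12/5 m/s = 2.4000 m/s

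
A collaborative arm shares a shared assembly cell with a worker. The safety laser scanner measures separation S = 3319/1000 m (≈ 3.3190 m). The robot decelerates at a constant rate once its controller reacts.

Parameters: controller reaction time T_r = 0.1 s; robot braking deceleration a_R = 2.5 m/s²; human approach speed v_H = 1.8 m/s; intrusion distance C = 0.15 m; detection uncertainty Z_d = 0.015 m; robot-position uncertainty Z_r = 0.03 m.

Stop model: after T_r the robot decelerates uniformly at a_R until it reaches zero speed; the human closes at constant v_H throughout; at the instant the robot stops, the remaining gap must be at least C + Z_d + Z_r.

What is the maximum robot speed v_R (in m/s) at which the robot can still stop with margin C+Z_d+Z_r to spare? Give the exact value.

at the boundary: (1/5)·v² + (41/50)·v + (-368/125) = 0
  disc = (41/50)² − 4·(1/5)·(-368/125) = 7569/2500 ; √disc = 87/50
  v_R = (−(41/50) + 87/50) / (2·(1/5)) = 23/10 m/s
check:
stop time T_s = (23/10)/(5/2) = 0.9200 s
robot in T_r: 2.3000·0.1000 = 0.2300 m
robot under decel: 2.3000²/(2·2.5000) = 1.0580 m
person approaches 1.8000·(0.1000+0.9200) = 1.8360 m
residual clearance needed = 0.1500+0.0150+0.0300 = 0.1950 m
sum ≈ 0.2300+1.0580+1.8360+0.1950 ≈ 3.3190 m = S ✓

v_R_max = 23/10 m/s = 2.3000 m/s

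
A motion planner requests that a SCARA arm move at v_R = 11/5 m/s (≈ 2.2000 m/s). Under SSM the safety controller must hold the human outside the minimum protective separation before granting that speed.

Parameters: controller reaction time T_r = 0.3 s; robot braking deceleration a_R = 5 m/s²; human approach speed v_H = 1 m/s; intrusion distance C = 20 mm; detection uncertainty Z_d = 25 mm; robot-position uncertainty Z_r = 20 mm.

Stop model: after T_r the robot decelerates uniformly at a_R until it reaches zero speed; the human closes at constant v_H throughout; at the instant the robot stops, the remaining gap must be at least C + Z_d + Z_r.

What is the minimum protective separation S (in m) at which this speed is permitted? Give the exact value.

S_min = 1949/1000 m = 1.9490 m

braking lasts T_s = (11/5)/5 = 0.4400 s
reaction-phase robot travel = 2.2000·0.3000 = 0.6600 m
robot covers 2.2000·0.4400 − ½·5.0000·0.4400² = 0.4840 m while stopping
person approaches 1.0000·(0.3000+0.4400) = 0.7400 m
C+Z_d+Z_r = 0.0200+0.0250+0.0200 = 0.0650 m
S_min ≈ 0.6600+0.4840+0.7400+0.0650  ⇒  S_min = 1949/1000 m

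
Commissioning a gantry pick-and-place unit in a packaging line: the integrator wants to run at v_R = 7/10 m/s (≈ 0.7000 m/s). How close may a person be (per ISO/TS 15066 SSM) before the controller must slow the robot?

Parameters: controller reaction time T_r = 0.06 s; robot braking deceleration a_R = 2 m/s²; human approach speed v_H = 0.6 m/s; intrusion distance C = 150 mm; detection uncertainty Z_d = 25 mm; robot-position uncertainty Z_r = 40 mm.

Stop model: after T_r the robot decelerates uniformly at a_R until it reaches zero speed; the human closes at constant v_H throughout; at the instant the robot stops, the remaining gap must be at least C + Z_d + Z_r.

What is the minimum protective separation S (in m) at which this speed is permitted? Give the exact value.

stop time T_s = (7/10)/2 = 0.3500 s
reaction-phase robot travel = 0.7000·0.0600 = 0.0420 m
braking distance = 0.7000²/(2·2.0000) = 0.1225 m
human over T_r+T_s: 0.6000·(0.0600+0.3500) = 0.2460 m
margins: 0.1500+0.0250+0.0400 = 0.2150 m
S_min ≈ 0.0420+0.1225+0.2460+0.2150  ⇒  S_min = 1251/2000 m

S_min = 1251/2000 m = 0.6255 m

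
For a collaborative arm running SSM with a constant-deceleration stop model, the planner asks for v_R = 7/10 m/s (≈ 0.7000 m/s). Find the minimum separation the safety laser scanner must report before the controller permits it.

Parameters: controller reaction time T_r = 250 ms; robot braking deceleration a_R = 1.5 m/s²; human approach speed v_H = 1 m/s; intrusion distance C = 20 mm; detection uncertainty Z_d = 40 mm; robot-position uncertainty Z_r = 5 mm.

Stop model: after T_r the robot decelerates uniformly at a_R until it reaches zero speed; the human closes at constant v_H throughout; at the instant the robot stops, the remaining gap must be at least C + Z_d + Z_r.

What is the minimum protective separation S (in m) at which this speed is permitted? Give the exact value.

braking lasts T_s = (7/10)/(3/2) = 0.4667 s
robot covers v_R·T_r = 0.7000·0.2500 = 0.1750 m before braking
braking distance = 0.7000²/(2·1.5000) = 0.1633 m
human over T_r+T_s: 1.0000·(0.2500+0.4667) = 0.7167 m
residual clearance needed = 0.0200+0.0400+0.0050 = 0.0650 m
S_min ≈ 0.1750+0.1633+0.7167+0.0650  ⇒  S_min = 28/25 m

S_min = 28/25 m = 1.1200 m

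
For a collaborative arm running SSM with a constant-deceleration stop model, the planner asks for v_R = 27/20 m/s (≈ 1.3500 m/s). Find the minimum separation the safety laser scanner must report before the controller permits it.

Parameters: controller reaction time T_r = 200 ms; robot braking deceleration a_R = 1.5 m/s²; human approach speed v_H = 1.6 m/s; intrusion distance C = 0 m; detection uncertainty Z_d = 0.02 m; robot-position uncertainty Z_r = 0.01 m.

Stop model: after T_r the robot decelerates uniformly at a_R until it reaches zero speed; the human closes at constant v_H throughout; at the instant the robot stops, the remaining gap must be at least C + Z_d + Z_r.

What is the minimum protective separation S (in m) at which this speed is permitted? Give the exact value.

braking lasts T_s = (27/20)/(3/2) = 0.9000 s
robot covers v_R·T_r = 1.3500·0.2000 = 0.2700 m before braking
robot covers 1.3500·0.9000 − ½·1.5000·0.9000² = 0.6075 m while stopping
person approaches 1.6000·(0.2000+0.9000) = 1.7600 m
margins: 0.0000+0.0200+0.0100 = 0.0300 m
S_min ≈ 0.2700+0.6075+1.7600+0.0300  ⇒  S_min = 1067/400 m

S_min = 1067/400 m = 2.6675 m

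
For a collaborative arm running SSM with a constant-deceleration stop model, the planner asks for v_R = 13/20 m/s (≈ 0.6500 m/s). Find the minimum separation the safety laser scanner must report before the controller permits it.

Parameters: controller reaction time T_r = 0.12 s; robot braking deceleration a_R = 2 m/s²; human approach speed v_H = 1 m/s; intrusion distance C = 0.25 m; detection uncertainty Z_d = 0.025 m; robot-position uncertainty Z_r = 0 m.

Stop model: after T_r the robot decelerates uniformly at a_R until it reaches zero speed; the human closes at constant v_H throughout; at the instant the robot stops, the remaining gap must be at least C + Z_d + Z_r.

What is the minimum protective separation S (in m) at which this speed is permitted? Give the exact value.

T_s = v_R/a_R = (13/20)/2 = 0.3250 s
reaction-phase robot travel = 0.6500·0.1200 = 0.0780 m
braking distance = 0.6500²/(2·2.0000) = 0.1056 m
human over T_r+T_s: 1.0000·(0.1200+0.3250) = 0.4450 m
residual clearance needed = 0.2500+0.0250+0.0000 = 0.2750 m
S_min ≈ 0.0780+0.1056+0.4450+0.2750  ⇒  S_min = 7229/8000 m

S_min = 7229/8000 m = 0.9036 m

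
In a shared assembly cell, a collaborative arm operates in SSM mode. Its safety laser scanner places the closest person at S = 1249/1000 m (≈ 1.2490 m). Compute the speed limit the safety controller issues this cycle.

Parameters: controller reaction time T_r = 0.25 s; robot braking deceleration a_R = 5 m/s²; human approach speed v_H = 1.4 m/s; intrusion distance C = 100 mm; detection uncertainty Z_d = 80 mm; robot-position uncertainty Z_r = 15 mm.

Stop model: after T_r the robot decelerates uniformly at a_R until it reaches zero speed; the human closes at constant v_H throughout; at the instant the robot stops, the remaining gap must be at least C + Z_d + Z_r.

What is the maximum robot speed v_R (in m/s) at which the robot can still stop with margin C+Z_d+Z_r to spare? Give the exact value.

quadratic (1/10)·v² + (53/100)·v + (-88/125) = 0
  disc = (53/100)² − 4·(1/10)·(-88/125) = 9/16 ; √disc = 3/4
  v_R = (−(53/100) + 3/4) / (2·(1/10)) = 11/10 m/s
check:
T_s = v_R/a_R = (11/10)/5 = 0.2200 s
robot covers v_R·T_r = 1.1000·0.2500 = 0.2750 m before braking
robot under decel: 1.1000²/(2·5.0000) = 0.1210 m
human over T_r+T_s: 1.4000·(0.2500+0.2200) = 0.6580 m
margins: 0.1000+0.0800+0.0150 = 0.1950 m
sum ≈ 0.2750+0.1210+0.6580+0.1950 ≈ 1.2490 m = S ✓

v_R_max = 11/10 m/s = 1.1000 m/s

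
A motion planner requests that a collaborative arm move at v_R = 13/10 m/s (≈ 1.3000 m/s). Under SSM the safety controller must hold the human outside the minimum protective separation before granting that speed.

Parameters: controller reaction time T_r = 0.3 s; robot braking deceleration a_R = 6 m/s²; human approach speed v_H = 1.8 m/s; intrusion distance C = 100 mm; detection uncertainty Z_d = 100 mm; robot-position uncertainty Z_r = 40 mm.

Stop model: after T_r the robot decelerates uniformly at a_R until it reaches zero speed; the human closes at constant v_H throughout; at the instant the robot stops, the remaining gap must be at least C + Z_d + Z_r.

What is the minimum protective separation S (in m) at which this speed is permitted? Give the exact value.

braking lasts T_s = (13/10)/6 = 0.2167 s
robot in T_r: 1.3000·0.3000 = 0.3900 m
robot covers 1.3000·0.2167 − ½·6.0000·0.2167² = 0.1408 m while stopping
human closes 1.8000·0.5167 = 0.9300 m
margins: 0.1000+0.1000+0.0400 = 0.2400 m
S_min ≈ 0.3900+0.1408+0.9300+0.2400  ⇒  S_min = 2041/1200 m

S_min = 2041/1200 m = 1.7008 m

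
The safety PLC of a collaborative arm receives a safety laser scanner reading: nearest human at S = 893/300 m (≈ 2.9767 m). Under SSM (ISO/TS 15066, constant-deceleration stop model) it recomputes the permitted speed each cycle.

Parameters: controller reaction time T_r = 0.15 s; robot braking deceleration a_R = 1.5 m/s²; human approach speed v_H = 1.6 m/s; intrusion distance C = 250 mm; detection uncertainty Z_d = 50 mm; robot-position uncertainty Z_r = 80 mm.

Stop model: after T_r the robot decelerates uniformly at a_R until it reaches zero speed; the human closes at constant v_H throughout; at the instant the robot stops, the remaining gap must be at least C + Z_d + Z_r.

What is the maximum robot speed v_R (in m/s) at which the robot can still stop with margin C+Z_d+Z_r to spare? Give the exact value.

v_R_max = 7/5 m/s = 1.4000 m/s

at the boundary: (1/3)·v² + (73/60)·v + (-707/300) = 0
  disc = (73/60)² − 4·(1/3)·(-707/300) = 1849/400 ; √disc = 43/20
  v_R = (−(73/60) + 43/20) / (2·(1/3)) = 7/5 m/s
check:
stop time T_s = (7/5)/(3/2) = 0.9333 s
reaction-phase robot travel = 1.4000·0.1500 = 0.2100 m
braking distance = 1.4000²/(2·1.5000) = 0.6533 m
human closes 1.6000·1.0833 = 1.7333 m
residual clearance needed = 0.2500+0.0500+0.0800 = 0.3800 m
sum ≈ 0.2100+0.6533+1.7333+0.3800 ≈ 2.9767 m = S ✓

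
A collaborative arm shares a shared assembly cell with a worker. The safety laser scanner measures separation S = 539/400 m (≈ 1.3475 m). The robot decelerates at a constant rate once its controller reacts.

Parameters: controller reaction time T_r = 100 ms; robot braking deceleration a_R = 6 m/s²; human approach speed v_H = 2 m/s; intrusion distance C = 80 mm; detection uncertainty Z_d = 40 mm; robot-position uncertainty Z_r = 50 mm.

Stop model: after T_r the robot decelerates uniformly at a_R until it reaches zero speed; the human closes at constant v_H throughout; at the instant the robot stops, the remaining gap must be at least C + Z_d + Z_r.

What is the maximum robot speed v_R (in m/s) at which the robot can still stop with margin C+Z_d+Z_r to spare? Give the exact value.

collect terms ⇒ (1/12)·v_R² + (13/30)·v_R + (-391/400) = 0
  disc = (13/30)² − 4·(1/12)·(-391/400) = 1849/3600 ; √disc = 43/60
  v_R = (−(13/30) + 43/60) / (2·(1/12)) = 17/10 m/s
check:
stop time T_s = (17/10)/6 = 0.2833 s
reaction-phase robot travel = 1.7000·0.1000 = 0.1700 m
robot covers 1.7000·0.2833 − ½·6.0000·0.2833² = 0.2408 m while stopping
human over T_r+T_s: 2.0000·(0.1000+0.2833) = 0.7667 m
C+Z_d+Z_r = 0.0800+0.0400+0.0500 = 0.1700 m
sum ≈ 0.1700+0.2408+0.7667+0.1700 ≈ 1.3475 m = S ✓

v_R_max = 17/10 m/s = 1.7000 m/s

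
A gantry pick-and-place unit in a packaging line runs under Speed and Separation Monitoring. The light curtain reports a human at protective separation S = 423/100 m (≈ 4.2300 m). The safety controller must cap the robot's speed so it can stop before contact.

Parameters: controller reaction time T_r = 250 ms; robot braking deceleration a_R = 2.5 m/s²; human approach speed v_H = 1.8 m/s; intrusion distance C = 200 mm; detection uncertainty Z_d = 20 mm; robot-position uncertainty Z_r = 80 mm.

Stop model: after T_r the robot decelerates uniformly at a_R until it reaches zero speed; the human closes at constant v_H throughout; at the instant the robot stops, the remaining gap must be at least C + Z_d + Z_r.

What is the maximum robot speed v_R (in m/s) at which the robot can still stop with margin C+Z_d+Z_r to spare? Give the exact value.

quadratic (1/5)·v² + (97/100)·v + (-87/25) = 0
  disc = (97/100)² − 4·(1/5)·(-87/25) = 37249/10000 ; √disc = 193/100
  v_R = (−(97/100) + 193/100) / (2·(1/5)) = 12/5 m/s
check:
braking lasts T_s = (12/5)/(5/2) = 0.9600 s
robot covers v_R·T_r = 2.4000·0.2500 = 0.6000 m before braking
robot covers 2.4000·0.9600 − ½·2.5000·0.9600² = 1.1520 m while stopping
human closes 1.8000·1.2100 = 2.1780 m
residual clearance needed = 0.2000+0.0200+0.0800 = 0.3000 m
sum ≈ 0.6000+1.1520+2.1780+0.3000 ≈ 4.2300 m = S ✓

v_R_max = 12/5 m/s = 2.4000 m/s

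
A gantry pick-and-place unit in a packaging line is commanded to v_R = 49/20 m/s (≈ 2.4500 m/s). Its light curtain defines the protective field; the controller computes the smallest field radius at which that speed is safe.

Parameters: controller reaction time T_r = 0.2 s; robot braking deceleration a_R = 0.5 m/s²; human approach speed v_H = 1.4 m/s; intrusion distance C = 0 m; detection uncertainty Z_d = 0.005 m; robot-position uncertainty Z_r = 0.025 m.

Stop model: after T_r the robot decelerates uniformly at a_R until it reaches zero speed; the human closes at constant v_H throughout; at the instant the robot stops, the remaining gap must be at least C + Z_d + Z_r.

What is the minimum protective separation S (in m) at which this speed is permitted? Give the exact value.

stop time T_s = (49/20)/(1/2) = 4.9000 s
robot covers v_R·T_r = 2.4500·0.2000 = 0.4900 m before braking
braking distance = 2.4500²/(2·0.5000) = 6.0025 m
human over T_r+T_s: 1.4000·(0.2000+4.9000) = 7.1400 m
residual clearance needed = 0.0000+0.0050+0.0250 = 0.0300 m
S_min ≈ 0.4900+6.0025+7.1400+0.0300  ⇒  S_min = 1093/80 m

S_min = 1093/80 m = 13.6625 m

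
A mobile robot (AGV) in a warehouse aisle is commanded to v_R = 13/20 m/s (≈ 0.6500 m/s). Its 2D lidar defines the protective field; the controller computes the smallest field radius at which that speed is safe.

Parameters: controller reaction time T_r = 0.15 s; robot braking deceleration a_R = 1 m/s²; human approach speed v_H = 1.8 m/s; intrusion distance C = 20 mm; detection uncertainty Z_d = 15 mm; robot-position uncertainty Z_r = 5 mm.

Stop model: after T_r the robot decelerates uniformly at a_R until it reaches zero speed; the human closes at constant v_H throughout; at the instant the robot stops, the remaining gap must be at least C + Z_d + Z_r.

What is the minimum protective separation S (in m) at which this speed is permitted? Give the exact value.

T_s = v_R/a_R = (13/20)/1 = 0.6500 s
robot in T_r: 0.6500·0.1500 = 0.0975 m
robot covers 0.6500·0.6500 − ½·1.0000·0.6500² = 0.2112 m while stopping
human closes 1.8000·0.8000 = 1.4400 m
margins: 0.0200+0.0150+0.0050 = 0.0400 m
S_min ≈ 0.0975+0.2112+1.4400+0.0400  ⇒  S_min = 1431/800 m

S_min = 1431/800 m = 1.7888 m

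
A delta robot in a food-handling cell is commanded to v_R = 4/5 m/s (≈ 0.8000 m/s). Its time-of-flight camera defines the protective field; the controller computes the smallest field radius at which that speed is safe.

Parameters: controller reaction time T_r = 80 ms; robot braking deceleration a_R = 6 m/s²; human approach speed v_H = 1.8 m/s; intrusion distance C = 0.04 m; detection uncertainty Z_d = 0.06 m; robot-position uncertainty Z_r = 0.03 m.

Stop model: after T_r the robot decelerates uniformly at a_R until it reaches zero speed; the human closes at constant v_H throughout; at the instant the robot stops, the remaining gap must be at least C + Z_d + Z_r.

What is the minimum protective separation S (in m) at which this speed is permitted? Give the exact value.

S_min = 947/1500 m = 0.6313 m

T_s = v_R/a_R = (4/5)/6 = 0.1333 s
robot covers v_R·T_r = 0.8000·0.0800 = 0.0640 m before braking
robot covers 0.8000·0.1333 − ½·6.0000·0.1333² = 0.0533 m while stopping
human closes 1.8000·0.2133 = 0.3840 m
margins: 0.0400+0.0600+0.0300 = 0.1300 m
S_min ≈ 0.0640+0.0533+0.3840+0.1300  ⇒  S_min = 947/1500 m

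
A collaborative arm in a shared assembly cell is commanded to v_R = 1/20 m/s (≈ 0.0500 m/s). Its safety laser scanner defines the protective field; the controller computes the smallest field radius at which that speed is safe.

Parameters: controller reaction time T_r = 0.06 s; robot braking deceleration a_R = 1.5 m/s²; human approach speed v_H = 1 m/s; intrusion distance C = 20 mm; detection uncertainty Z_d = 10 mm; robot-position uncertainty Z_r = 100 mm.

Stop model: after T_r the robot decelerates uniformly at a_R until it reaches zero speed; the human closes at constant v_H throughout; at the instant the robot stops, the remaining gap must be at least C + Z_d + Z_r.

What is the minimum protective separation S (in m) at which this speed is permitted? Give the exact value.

S_min = 1363/6000 m = 0.2272 m

braking lasts T_s = (1/20)/(3/2) = 0.0333 s
robot covers v_R·T_r = 0.0500·0.0600 = 0.0030 m before braking
robot covers 0.0500·0.0333 − ½·1.5000·0.0333² = 0.0008 m while stopping
human over T_r+T_s: 1.0000·(0.0600+0.0333) = 0.0933 m
C+Z_d+Z_r = 0.0200+0.0100+0.1000 = 0.1300 m
S_min ≈ 0.0030+0.0008+0.0933+0.1300  ⇒  S_min = 1363/6000 m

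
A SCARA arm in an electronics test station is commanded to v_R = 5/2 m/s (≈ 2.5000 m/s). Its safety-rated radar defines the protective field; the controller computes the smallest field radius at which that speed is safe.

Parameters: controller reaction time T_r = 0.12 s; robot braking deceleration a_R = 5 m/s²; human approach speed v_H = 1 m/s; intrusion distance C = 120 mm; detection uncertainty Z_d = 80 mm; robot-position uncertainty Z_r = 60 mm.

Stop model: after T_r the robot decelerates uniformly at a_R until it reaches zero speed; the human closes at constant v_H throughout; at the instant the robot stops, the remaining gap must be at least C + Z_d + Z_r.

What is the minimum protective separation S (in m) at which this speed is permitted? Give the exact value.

S_min = 361/200 m = 1.8050 m

stop time T_s = (5/2)/5 = 0.5000 s
robot in T_r: 2.5000·0.1200 = 0.3000 m
robot covers 2.5000·0.5000 − ½·5.0000·0.5000² = 0.6250 m while stopping
human closes 1.0000·0.6200 = 0.6200 m
residual clearance needed = 0.1200+0.0800+0.0600 = 0.2600 m
S_min ≈ 0.3000+0.6250+0.6200+0.2600  ⇒  S_min = 361/200 m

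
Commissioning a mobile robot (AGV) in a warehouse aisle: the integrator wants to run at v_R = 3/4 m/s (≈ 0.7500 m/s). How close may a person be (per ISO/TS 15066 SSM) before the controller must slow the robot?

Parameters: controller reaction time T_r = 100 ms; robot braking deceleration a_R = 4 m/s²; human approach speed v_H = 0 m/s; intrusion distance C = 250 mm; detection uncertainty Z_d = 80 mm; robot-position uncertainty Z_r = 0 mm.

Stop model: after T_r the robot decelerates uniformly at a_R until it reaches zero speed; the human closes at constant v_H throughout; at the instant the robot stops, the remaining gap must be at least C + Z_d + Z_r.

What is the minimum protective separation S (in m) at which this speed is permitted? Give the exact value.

stop time T_s = (3/4)/4 = 0.1875 s
reaction-phase robot travel = 0.7500·0.1000 = 0.0750 m
robot under decel: 0.7500²/(2·4.0000) = 0.0703 m
person approaches 0.0000·(0.1000+0.1875) = 0.0000 m
C+Z_d+Z_r = 0.2500+0.0800+0.0000 = 0.3300 m
S_min ≈ 0.0750+0.0703+0.0000+0.3300  ⇒  S_min = 1521/3200 m

S_min = 1521/3200 m = 0.4753 m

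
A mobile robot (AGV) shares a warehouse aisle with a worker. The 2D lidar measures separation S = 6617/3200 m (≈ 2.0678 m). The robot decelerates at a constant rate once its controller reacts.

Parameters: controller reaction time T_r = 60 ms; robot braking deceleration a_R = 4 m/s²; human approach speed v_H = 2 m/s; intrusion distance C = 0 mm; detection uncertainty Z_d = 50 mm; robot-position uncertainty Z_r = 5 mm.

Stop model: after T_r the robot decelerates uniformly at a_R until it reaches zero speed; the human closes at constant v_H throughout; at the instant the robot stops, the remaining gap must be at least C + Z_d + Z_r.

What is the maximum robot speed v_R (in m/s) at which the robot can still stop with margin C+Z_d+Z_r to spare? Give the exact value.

quadratic (1/8)·v² + (14/25)·v + (-6057/3200) = 0
  disc = (14/25)² − 4·(1/8)·(-6057/3200) = 201601/160000 ; √disc = 449/400
  v_R = (−(14/25) + 449/400) / (2·(1/8)) = 9/4 m/s
check:
T_s = v_R/a_R = (9/4)/4 = 0.5625 s
reaction-phase robot travel = 2.2500·0.0600 = 0.1350 m
robot covers 2.2500·0.5625 − ½·4.0000·0.5625² = 0.6328 m while stopping
human over T_r+T_s: 2.0000·(0.0600+0.5625) = 1.2450 m
residual clearance needed = 0.0000+0.0500+0.0050 = 0.0550 m
sum ≈ 0.1350+0.6328+1.2450+0.0550 ≈ 2.0678 m = S ✓

v_R_max = 9/4 m/s = 2.2500 m/s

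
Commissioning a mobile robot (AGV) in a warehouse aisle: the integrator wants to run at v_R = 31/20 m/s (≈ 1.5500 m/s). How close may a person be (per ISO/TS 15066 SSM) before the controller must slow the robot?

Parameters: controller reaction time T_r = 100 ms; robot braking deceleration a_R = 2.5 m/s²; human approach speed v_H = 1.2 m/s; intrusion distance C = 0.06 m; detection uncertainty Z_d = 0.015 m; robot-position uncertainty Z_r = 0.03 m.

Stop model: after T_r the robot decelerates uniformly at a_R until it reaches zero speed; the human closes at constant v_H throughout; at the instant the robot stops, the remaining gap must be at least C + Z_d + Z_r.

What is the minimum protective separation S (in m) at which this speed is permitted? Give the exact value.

S_min = 3209/2000 m = 1.6045 m

braking lasts T_s = (31/20)/(5/2) = 0.6200 s
reaction-phase robot travel = 1.5500·0.1000 = 0.1550 m
robot under decel: 1.5500²/(2·2.5000) = 0.4805 m
human over T_r+T_s: 1.2000·(0.1000+0.6200) = 0.8640 m
margins: 0.0600+0.0150+0.0300 = 0.1050 m
S_min ≈ 0.1550+0.4805+0.8640+0.1050  ⇒  S_min = 3209/2000 m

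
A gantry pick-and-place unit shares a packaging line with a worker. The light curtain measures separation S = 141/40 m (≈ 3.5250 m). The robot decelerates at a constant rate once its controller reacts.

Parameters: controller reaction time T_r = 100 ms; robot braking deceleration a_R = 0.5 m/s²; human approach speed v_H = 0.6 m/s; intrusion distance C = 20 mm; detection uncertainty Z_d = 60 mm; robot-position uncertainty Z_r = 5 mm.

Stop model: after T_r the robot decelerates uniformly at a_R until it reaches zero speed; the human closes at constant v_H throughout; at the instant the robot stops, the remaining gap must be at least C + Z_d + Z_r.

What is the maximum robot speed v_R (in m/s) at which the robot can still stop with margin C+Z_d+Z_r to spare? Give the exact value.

v_R_max = 13/10 m/s = 1.3000 m/s

at the boundary: (1)·v² + (13/10)·v + (-169/50) = 0
  disc = (13/10)² − 4·(1)·(-169/50) = 1521/100 ; √disc = 39/10
  v_R = (−(13/10) + 39/10) / (2·(1)) = 13/10 m/s
check:
stop time T_s = (13/10)/(1/2) = 2.6000 s
reaction-phase robot travel = 1.3000·0.1000 = 0.1300 m
braking distance = 1.3000²/(2·0.5000) = 1.6900 m
person approaches 0.6000·(0.1000+2.6000) = 1.6200 m
margins: 0.0200+0.0600+0.0050 = 0.0850 m
sum ≈ 0.1300+1.6900+1.6200+0.0850 ≈ 3.5250 m = S ✓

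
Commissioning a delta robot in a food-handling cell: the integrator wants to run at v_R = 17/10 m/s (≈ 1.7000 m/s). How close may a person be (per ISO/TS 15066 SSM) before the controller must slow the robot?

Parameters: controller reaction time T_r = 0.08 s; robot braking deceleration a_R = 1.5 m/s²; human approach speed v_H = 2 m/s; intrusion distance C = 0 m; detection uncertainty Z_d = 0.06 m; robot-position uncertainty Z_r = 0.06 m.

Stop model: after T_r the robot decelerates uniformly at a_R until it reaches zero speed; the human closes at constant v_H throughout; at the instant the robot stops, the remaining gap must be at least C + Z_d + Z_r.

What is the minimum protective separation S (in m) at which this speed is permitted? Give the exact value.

braking lasts T_s = (17/10)/(3/2) = 1.1333 s
robot in T_r: 1.7000·0.0800 = 0.1360 m
robot covers 1.7000·1.1333 − ½·1.5000·1.1333² = 0.9633 m while stopping
human over T_r+T_s: 2.0000·(0.0800+1.1333) = 2.4267 m
residual clearance needed = 0.0000+0.0600+0.0600 = 0.1200 m
S_min ≈ 0.1360+0.9633+2.4267+0.1200  ⇒  S_min = 1823/500 m

S_min = 1823/500 m = 3.6460 m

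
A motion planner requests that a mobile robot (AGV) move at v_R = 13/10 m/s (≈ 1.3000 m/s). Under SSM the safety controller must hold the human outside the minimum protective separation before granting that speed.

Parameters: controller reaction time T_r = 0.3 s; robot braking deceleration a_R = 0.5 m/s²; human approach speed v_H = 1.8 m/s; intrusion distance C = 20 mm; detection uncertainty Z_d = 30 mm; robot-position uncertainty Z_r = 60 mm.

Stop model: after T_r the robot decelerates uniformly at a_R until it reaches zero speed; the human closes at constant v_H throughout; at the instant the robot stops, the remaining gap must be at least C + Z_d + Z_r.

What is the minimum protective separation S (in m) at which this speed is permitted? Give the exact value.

S_min = 741/100 m = 7.4100 m

braking lasts T_s = (13/10)/(1/2) = 2.6000 s
reaction-phase robot travel = 1.3000·0.3000 = 0.3900 m
braking distance = 1.3000²/(2·0.5000) = 1.6900 m
person approaches 1.8000·(0.3000+2.6000) = 5.2200 m
C+Z_d+Z_r = 0.0200+0.0300+0.0600 = 0.1100 m
S_min ≈ 0.3900+1.6900+5.2200+0.1100  ⇒  S_min = 741/100 m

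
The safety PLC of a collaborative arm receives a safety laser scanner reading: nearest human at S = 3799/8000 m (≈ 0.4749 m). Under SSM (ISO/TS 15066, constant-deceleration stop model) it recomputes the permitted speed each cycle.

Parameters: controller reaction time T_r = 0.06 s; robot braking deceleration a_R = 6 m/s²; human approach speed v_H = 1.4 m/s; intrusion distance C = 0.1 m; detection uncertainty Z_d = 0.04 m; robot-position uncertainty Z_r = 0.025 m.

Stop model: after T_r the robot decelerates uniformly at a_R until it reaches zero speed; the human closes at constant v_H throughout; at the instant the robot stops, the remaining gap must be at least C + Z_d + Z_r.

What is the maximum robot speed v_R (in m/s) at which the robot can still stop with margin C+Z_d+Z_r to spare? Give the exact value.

v_R_max = 13/20 m/s = 0.6500 m/s

at the boundary: (1/12)·v² + (22/75)·v + (-1807/8000) = 0
  disc = (22/75)² − 4·(1/12)·(-1807/8000) = 58081/360000 ; √disc = 241/600
  v_R = (−(22/75) + 241/600) / (2·(1/12)) = 13/20 m/s
check:
T_s = v_R/a_R = (13/20)/6 = 0.1083 s
reaction-phase robot travel = 0.6500·0.0600 = 0.0390 m
robot under decel: 0.6500²/(2·6.0000) = 0.0352 m
human over T_r+T_s: 1.4000·(0.0600+0.1083) = 0.2357 m
margins: 0.1000+0.0400+0.0250 = 0.1650 m
sum ≈ 0.0390+0.0352+0.2357+0.1650 ≈ 0.4749 m = S ✓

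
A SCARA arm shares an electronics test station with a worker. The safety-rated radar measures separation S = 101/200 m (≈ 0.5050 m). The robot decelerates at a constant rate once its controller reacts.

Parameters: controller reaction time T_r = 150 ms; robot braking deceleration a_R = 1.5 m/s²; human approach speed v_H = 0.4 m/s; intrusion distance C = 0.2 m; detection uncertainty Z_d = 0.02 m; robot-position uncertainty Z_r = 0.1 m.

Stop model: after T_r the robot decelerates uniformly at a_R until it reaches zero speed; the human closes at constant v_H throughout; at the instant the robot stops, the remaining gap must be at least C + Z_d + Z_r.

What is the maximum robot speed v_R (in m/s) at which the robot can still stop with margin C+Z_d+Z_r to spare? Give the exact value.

at the boundary: (1/3)·v² + (5/12)·v + (-1/8) = 0
  disc = (5/12)² − 4·(1/3)·(-1/8) = 49/144 ; √disc = 7/12
  v_R = (−(5/12) + 7/12) / (2·(1/3)) = 1/4 m/s
check:
braking lasts T_s = (1/4)/(3/2) = 0.1667 s
robot covers v_R·T_r = 0.2500·0.1500 = 0.0375 m before braking
robot covers 0.2500·0.1667 − ½·1.5000·0.1667² = 0.0208 m while stopping
person approaches 0.4000·(0.1500+0.1667) = 0.1267 m
C+Z_d+Z_r = 0.2000+0.0200+0.1000 = 0.3200 m
sum ≈ 0.0375+0.0208+0.1267+0.3200 ≈ 0.5050 m = S ✓

v_R_max = 1/4 m/s = 0.2500 m/s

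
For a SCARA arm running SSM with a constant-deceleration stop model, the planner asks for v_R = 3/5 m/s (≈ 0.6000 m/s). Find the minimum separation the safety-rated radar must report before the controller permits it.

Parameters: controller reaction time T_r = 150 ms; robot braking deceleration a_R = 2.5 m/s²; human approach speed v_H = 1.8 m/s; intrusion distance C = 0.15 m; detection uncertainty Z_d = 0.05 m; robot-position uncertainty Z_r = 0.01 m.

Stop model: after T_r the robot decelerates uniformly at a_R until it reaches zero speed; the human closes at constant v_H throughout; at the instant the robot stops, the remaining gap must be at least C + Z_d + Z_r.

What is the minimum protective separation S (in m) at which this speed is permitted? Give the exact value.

S_min = 537/500 m = 1.0740 m

T_s = v_R/a_R = (3/5)/(5/2) = 0.2400 s
reaction-phase robot travel = 0.6000·0.1500 = 0.0900 m
braking distance = 0.6000²/(2·2.5000) = 0.0720 m
human closes 1.8000·0.3900 = 0.7020 m
residual clearance needed = 0.1500+0.0500+0.0100 = 0.2100 m
S_min ≈ 0.0900+0.0720+0.7020+0.2100  ⇒  S_min = 537/500 m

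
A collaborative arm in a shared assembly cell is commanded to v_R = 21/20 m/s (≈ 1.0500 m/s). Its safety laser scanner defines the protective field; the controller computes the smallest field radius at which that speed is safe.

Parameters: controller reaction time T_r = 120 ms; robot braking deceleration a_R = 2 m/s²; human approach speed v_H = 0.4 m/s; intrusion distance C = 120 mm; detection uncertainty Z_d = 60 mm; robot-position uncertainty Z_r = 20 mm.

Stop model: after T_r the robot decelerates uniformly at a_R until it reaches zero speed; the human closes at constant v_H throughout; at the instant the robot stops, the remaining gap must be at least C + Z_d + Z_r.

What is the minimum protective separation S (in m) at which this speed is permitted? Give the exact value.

S_min = 6877/8000 m = 0.8596 m

braking lasts T_s = (21/20)/2 = 0.5250 s
robot covers v_R·T_r = 1.0500·0.1200 = 0.1260 m before braking
robot under decel: 1.0500²/(2·2.0000) = 0.2756 m
human over T_r+T_s: 0.4000·(0.1200+0.5250) = 0.2580 m
residual clearance needed = 0.1200+0.0600+0.0200 = 0.2000 m
S_min ≈ 0.1260+0.2756+0.2580+0.2000  ⇒  S_min = 6877/8000 m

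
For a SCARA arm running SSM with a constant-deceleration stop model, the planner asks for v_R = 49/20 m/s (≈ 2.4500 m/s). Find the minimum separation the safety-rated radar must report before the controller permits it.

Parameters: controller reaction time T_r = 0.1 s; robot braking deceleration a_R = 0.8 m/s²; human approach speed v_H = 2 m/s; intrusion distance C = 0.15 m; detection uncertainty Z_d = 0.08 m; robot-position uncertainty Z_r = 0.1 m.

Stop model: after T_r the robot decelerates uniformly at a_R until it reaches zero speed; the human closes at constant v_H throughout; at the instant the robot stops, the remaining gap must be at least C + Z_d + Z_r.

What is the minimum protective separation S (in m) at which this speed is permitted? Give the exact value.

S_min = 6817/640 m = 10.6516 m

T_s = v_R/a_R = (49/20)/(4/5) = 3.0625 s
robot covers v_R·T_r = 2.4500·0.1000 = 0.2450 m before braking
robot under decel: 2.4500²/(2·0.8000) = 3.7516 m
human closes 2.0000·3.1625 = 6.3250 m
residual clearance needed = 0.1500+0.0800+0.1000 = 0.3300 m
S_min ≈ 0.2450+3.7516+6.3250+0.3300  ⇒  S_min = 6817/640 m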